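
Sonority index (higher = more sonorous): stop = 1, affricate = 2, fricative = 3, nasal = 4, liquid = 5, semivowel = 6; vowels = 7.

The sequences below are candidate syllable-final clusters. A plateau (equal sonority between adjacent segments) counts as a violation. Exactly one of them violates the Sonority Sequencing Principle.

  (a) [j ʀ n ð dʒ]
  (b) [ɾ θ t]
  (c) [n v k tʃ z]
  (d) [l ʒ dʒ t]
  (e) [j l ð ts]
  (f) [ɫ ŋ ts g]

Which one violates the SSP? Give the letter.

(a) sonority 6-5-4-3-2: well-formed.
(b) sonority 5-3-1: well-formed.
(c) sonority 4-3-1-2-3: ill-formed.
(d) sonority 5-3-2-1: well-formed.
(e) sonority 6-5-3-2: well-formed.
(f) sonority 5-4-2-1: well-formed.

c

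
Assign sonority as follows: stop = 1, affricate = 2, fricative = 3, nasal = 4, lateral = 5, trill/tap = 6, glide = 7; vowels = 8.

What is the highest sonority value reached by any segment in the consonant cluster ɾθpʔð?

6

/ɾ/ — trill/tap, sonority 6.
/θ/ — fricative, sonority 3.
/p/ — stop, sonority 1.
/ʔ/ — stop, sonority 1.
/ð/ — fricative, sonority 3.
The maximum is 6.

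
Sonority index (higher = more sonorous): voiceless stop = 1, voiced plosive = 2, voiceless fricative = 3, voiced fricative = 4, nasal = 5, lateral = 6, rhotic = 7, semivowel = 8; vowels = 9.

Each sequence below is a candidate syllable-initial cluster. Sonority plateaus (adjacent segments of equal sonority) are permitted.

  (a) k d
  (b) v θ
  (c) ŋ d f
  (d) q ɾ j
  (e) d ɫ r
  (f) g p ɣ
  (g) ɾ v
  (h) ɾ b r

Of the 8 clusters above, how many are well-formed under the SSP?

(a) 1-2 → obeys
(b) 4-3 → violates
(c) 5-2-3 → violates
(d) 1-7-8 → obeys
(e) 2-6-7 → obeys
(f) 2-1-4 → violates
(g) 7-4 → violates
(h) 7-2-7 → violates

3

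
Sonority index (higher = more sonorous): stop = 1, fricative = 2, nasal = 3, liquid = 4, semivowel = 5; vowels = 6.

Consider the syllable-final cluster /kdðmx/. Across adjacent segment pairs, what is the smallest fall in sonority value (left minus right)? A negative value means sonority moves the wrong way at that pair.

-1

/k/ — stop, sonority 1.
/d/ — stop, sonority 1.
/ð/ — fricative, sonority 2.
/m/ — nasal, sonority 3.
/x/ — fricative, sonority 2.
/k/→/d/: change +0.
/d/→/ð/: change -1.
/ð/→/m/: change -1.
/m/→/x/: change +1.
Minimum = -1.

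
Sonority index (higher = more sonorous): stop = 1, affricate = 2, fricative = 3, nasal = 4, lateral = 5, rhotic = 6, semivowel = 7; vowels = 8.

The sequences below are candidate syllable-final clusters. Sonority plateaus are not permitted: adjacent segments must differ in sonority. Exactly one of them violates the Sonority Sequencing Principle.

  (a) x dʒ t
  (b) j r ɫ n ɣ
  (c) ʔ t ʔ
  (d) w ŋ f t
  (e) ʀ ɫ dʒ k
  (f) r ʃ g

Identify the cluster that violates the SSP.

c

(a) 3-2-1 → obeys
(b) 7-6-5-4-3 → obeys
(c) 1-1-1 → violates
(d) 7-4-3-1 → obeys
(e) 6-5-2-1 → obeys
(f) 6-3-1 → obeys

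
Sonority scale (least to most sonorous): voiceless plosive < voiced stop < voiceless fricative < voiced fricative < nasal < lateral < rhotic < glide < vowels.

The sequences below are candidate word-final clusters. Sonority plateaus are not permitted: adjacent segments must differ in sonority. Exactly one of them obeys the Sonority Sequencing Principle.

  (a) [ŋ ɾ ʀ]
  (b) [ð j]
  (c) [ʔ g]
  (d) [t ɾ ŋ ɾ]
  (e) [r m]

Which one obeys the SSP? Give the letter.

(a) [ŋ ɾ ʀ]: profile 5-7-7 — violates.
(b) [ð j]: profile 4-8 — violates.
(c) [ʔ g]: profile 1-2 — violates.
(d) [t ɾ ŋ ɾ]: profile 1-7-5-7 — violates.
(e) [r m]: profile 7-5 — obeys.

e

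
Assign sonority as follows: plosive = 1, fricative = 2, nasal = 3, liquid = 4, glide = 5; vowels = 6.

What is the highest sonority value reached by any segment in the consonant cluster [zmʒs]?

3

/z/ is a fricative (sonority 2).
/m/ is a nasal (sonority 3).
/ʒ/ is a fricative (sonority 2).
/s/ is a fricative (sonority 2).
The maximum is 3.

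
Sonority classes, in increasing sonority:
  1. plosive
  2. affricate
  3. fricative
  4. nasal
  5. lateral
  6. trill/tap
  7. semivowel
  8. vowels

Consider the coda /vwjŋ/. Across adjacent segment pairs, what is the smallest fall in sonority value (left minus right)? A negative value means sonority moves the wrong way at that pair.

-4

/v/: fricative = 3.
/w/: semivowel = 7.
/j/: semivowel = 7.
/ŋ/: nasal = 4.
/v/→/w/: change -4.
/w/→/j/: change +0.
/j/→/ŋ/: change +3.
Minimum = -4.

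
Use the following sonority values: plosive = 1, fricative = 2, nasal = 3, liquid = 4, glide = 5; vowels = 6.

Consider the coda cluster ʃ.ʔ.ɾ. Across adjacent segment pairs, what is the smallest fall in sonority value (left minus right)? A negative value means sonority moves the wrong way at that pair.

/ʃ/ — fricative, sonority 2.
/ʔ/ — plosive, sonority 1.
/ɾ/ — liquid, sonority 4.
/ʃ/→/ʔ/: change +1.
/ʔ/→/ɾ/: change -3.
Minimum = -3.

-3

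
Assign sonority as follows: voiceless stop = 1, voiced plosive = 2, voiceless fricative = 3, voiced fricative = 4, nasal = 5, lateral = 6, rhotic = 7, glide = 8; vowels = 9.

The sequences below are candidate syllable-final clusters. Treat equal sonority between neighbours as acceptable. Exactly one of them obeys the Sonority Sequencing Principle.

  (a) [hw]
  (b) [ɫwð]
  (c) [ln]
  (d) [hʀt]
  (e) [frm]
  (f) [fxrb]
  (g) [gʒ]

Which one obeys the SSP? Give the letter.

c

(a) [hw]: profile 3-8 — violates.
(b) [ɫwð]: profile 6-8-4 — violates.
(c) [ln]: profile 6-5 — obeys.
(d) [hʀt]: profile 3-7-1 — violates.
(e) [frm]: profile 3-7-5 — violates.
(f) [fxrb]: profile 3-3-7-2 — violates.
(g) [gʒ]: profile 2-4 — violates.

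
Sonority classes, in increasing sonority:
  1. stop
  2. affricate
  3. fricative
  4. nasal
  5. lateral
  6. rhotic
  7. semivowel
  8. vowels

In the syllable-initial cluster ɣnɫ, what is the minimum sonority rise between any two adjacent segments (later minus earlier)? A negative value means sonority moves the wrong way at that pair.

1

/ɣ/: fricative = 3.
/n/: nasal = 4.
/ɫ/: lateral = 5.
/ɣ/→/n/: change +1.
/n/→/ɫ/: change +1.
Minimum = 1.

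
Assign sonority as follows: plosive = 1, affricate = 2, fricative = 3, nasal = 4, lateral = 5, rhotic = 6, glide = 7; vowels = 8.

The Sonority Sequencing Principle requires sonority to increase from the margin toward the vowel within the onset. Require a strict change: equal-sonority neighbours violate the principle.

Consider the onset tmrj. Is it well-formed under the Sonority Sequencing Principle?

/t/ — plosive, sonority 1.
/m/ — nasal, sonority 4.
/r/ — rhotic, sonority 6.
/j/ — glide, sonority 7.
The profile 1-4-6-7 strictly rises, so the onset satisfies the SSP.

yes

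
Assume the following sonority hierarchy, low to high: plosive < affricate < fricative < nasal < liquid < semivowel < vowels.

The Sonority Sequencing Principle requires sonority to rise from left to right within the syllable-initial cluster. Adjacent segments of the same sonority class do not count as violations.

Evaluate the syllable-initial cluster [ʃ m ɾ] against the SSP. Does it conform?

/ʃ/ is a fricative (sonority 3).
/m/ is a nasal (sonority 4).
/ɾ/ is a liquid (sonority 5).
The profile 3-4-5 strictly rises, so the syllable-initial cluster satisfies the SSP.

yes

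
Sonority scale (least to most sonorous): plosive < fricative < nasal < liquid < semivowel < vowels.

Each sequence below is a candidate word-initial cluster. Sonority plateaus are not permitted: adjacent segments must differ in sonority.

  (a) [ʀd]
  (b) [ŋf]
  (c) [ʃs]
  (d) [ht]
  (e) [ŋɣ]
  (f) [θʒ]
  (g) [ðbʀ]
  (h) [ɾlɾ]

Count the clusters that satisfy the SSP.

0

(a) 4-1 → violates
(b) 3-2 → violates
(c) 2-2 → violates
(d) 2-1 → violates
(e) 3-2 → violates
(f) 2-2 → violates
(g) 2-1-4 → violates
(h) 4-4-4 → violates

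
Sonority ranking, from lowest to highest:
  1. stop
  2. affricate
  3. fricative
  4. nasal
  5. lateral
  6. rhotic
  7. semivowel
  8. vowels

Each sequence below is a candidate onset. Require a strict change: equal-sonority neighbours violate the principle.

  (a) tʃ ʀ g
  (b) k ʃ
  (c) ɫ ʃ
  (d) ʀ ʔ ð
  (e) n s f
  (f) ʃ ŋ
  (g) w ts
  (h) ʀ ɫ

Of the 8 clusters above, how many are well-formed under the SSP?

2

(a) tʃ ʀ g: profile 2-6-1 — violates.
(b) k ʃ: profile 1-3 — obeys.
(c) ɫ ʃ: profile 5-3 — violates.
(d) ʀ ʔ ð: profile 6-1-3 — violates.
(e) n s f: profile 4-3-3 — violates.
(f) ʃ ŋ: profile 3-4 — obeys.
(g) w ts: profile 7-2 — violates.
(h) ʀ ɫ: profile 6-5 — violates.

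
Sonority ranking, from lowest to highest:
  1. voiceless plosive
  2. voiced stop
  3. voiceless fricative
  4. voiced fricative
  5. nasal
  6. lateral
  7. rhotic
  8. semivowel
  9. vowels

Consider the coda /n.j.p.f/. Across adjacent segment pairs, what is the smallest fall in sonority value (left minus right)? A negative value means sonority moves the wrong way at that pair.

-3

/n/: nasal = 5.
/j/: semivowel = 8.
/p/: voiceless plosive = 1.
/f/: voiceless fricative = 3.
/n/→/j/: change -3.
/j/→/p/: change +7.
/p/→/f/: change -2.
Minimum = -3.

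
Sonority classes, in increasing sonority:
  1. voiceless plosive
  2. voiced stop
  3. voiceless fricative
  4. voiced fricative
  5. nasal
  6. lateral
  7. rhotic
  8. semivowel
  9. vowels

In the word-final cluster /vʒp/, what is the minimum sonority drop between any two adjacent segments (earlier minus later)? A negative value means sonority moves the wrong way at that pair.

0

/v/ — voiced fricative, sonority 4.
/ʒ/ — voiced fricative, sonority 4.
/p/ — voiceless plosive, sonority 1.
/v/→/ʒ/: change +0.
/ʒ/→/p/: change +3.
Minimum = 0.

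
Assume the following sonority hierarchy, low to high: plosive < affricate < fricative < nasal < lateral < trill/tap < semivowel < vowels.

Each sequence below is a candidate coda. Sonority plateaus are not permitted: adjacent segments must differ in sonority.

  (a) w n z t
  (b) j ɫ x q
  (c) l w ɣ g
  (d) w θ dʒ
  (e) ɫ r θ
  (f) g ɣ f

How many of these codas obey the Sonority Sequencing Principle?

3

(a) 7-4-3-1 → obeys
(b) 7-5-3-1 → obeys
(c) 5-7-3-1 → violates
(d) 7-3-2 → obeys
(e) 5-6-3 → violates
(f) 1-3-3 → violates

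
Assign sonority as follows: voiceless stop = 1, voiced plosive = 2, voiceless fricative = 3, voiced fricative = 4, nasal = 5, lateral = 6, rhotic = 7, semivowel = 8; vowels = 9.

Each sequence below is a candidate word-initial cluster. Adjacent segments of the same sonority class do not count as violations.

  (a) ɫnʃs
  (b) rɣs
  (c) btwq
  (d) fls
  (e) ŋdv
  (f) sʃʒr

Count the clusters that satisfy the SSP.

(a) sonority 6-5-3-3: ill-formed.
(b) sonority 7-4-3: ill-formed.
(c) sonority 2-1-8-1: ill-formed.
(d) sonority 3-6-3: ill-formed.
(e) sonority 5-2-4: ill-formed.
(f) sonority 3-3-4-7: well-formed.

1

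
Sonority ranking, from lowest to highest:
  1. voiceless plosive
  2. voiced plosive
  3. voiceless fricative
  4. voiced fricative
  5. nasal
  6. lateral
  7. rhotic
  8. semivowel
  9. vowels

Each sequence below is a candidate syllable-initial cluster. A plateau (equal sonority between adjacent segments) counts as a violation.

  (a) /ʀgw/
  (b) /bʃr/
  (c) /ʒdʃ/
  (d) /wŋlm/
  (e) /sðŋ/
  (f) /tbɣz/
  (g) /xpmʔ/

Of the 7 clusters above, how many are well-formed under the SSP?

(a) 7-2-8 → violates
(b) 2-3-7 → obeys
(c) 4-2-3 → violates
(d) 8-5-6-5 → violates
(e) 3-4-5 → obeys
(f) 1-2-4-4 → violates
(g) 3-1-5-1 → violates

2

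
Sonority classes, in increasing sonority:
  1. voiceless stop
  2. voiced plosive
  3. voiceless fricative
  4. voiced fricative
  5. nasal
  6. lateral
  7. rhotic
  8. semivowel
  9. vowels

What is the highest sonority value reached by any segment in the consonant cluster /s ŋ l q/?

/s/ is a voiceless fricative (sonority 3).
/ŋ/ is a nasal (sonority 5).
/l/ is a lateral (sonority 6).
/q/ is a voiceless stop (sonority 1).
The maximum is 6.

6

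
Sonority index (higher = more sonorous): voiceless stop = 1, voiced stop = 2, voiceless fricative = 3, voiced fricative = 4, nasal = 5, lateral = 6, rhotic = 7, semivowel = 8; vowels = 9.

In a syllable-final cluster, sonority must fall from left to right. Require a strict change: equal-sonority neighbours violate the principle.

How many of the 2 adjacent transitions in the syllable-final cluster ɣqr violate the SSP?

1

/ɣ/: voiced fricative = 4.
/q/: voiceless stop = 1.
/r/: rhotic = 7.
/ɣ/→/q/: 4→1 (falls) — ok.
/q/→/r/: 1→7 (does not fall) — violation.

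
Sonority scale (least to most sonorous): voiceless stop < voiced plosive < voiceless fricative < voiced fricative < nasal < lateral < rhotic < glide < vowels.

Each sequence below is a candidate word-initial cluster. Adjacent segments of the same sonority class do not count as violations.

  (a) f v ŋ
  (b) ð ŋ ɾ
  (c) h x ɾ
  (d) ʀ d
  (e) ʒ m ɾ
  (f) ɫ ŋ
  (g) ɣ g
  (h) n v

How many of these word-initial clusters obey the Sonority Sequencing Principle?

4

(a) 3-4-5 → obeys
(b) 4-5-7 → obeys
(c) 3-3-7 → obeys
(d) 7-2 → violates
(e) 4-5-7 → obeys
(f) 6-5 → violates
(g) 4-2 → violates
(h) 5-4 → violates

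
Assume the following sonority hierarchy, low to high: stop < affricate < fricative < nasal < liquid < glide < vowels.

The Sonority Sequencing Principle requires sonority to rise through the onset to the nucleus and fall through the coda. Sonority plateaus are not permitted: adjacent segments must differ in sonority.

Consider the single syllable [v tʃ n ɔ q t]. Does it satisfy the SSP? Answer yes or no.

no

Onset: /v/ is a fricative (sonority 3), /tʃ/ is an affricate (sonority 2), /n/ is a nasal (sonority 4); then the nucleus /ɔ/ (sonority 7).
Onset profile 3-2-4-7 — does not strictly rise throughout.
Coda: /q/ is a stop (sonority 1), /t/ is a stop (sonority 1).
Coda profile 7-1-1 — does not strictly fall throughout.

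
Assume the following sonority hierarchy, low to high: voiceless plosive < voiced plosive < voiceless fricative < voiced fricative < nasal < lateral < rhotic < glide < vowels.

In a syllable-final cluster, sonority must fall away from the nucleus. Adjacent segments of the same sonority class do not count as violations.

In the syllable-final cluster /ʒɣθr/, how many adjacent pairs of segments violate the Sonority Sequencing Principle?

/ʒ/ is a voiced fricative (sonority 4).
/ɣ/ is a voiced fricative (sonority 4).
/θ/ is a voiceless fricative (sonority 3).
/r/ is a rhotic (sonority 7).
/ʒ/→/ɣ/: 4→4 (plateau, allowed) — ok.
/ɣ/→/θ/: 4→3 (falls) — ok.
/θ/→/r/: 3→7 (does not fall) — violation.

1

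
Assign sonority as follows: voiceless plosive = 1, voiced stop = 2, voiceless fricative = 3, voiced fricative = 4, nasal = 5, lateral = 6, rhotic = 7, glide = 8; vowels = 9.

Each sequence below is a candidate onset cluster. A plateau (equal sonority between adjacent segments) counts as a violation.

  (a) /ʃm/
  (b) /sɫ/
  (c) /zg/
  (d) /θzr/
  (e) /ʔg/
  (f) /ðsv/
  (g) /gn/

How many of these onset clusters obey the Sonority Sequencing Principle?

5

(a) sonority 3-5: well-formed.
(b) sonority 3-6: well-formed.
(c) sonority 4-2: ill-formed.
(d) sonority 3-4-7: well-formed.
(e) sonority 1-2: well-formed.
(f) sonority 4-3-4: ill-formed.
(g) sonority 2-5: well-formed.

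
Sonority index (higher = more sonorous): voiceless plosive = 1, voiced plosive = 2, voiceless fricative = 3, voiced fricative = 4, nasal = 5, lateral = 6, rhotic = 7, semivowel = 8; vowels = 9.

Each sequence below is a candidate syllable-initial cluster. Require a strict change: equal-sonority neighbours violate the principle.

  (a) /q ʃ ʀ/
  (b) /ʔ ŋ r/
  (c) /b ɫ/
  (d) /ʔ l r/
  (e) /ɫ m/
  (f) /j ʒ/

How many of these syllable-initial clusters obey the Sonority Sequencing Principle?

4

(a) 1-3-7 → obeys
(b) 1-5-7 → obeys
(c) 2-6 → obeys
(d) 1-6-7 → obeys
(e) 6-5 → violates
(f) 8-4 → violates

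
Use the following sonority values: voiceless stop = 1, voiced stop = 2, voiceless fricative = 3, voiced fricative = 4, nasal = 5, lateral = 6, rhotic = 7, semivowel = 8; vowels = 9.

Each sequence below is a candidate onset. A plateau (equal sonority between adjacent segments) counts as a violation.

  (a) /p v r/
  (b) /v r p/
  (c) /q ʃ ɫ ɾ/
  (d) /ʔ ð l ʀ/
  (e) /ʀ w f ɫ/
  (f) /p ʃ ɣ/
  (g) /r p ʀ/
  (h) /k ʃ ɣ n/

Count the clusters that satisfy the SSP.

(a) 1-4-7 → obeys
(b) 4-7-1 → violates
(c) 1-3-6-7 → obeys
(d) 1-4-6-7 → obeys
(e) 7-8-3-6 → violates
(f) 1-3-4 → obeys
(g) 7-1-7 → violates
(h) 1-3-4-5 → obeys

5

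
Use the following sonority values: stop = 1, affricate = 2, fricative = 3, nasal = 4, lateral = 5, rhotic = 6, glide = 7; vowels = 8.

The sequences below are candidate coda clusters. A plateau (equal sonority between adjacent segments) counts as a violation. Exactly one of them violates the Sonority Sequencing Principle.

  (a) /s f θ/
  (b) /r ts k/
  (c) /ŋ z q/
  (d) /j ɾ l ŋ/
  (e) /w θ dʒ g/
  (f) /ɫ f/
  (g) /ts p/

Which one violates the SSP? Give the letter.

(a) 3-3-3 → violates
(b) 6-2-1 → obeys
(c) 4-3-1 → obeys
(d) 7-6-5-4 → obeys
(e) 7-3-2-1 → obeys
(f) 5-3 → obeys
(g) 2-1 → obeys

a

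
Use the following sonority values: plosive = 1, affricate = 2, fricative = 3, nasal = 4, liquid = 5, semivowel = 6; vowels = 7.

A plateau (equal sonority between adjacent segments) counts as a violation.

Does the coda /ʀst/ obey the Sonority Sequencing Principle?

yes

/ʀ/: liquid = 5.
/s/: fricative = 3.
/t/: plosive = 1.
The profile 5-3-1 strictly falls, so the coda satisfies the SSP.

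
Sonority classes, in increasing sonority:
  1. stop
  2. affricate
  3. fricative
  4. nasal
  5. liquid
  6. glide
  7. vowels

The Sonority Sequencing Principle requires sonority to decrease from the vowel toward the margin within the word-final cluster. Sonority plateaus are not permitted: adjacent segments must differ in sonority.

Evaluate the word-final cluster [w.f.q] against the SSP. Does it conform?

yes

/w/ is a glide (sonority 6).
/f/ is a fricative (sonority 3).
/q/ is a stop (sonority 1).
The profile 6-3-1 strictly falls, so the word-final cluster satisfies the SSP.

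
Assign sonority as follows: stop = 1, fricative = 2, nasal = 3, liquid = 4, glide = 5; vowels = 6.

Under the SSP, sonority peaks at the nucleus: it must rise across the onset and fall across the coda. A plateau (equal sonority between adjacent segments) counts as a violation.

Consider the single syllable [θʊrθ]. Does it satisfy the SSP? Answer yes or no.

yes

Onset: /θ/ is a fricative (sonority 2); then the nucleus /ʊ/ (sonority 6).
Onset profile 2-6 — rises to the nucleus.
Coda: /r/ is a liquid (sonority 4), /θ/ is a fricative (sonority 2).
Coda profile 6-4-2 — falls from the nucleus.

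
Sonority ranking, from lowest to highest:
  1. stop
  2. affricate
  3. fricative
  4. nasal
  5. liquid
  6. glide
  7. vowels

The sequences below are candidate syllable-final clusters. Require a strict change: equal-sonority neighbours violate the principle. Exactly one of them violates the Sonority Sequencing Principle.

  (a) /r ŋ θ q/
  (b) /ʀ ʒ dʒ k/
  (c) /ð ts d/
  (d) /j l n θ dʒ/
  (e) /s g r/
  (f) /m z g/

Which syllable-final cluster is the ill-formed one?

(a) sonority 5-4-3-1: well-formed.
(b) sonority 5-3-2-1: well-formed.
(c) sonority 3-2-1: well-formed.
(d) sonority 6-5-4-3-2: well-formed.
(e) sonority 3-1-5: ill-formed.
(f) sonority 4-3-1: well-formed.

e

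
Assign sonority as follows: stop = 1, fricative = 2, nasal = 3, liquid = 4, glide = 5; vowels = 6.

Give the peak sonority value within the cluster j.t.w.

5

/j/: glide = 5.
/t/: stop = 1.
/w/: glide = 5.
The maximum is 5.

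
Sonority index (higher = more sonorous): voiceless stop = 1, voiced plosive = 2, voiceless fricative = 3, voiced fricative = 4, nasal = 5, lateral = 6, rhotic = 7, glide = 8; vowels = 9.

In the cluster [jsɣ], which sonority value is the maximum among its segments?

8

/j/: glide = 8.
/s/: voiceless fricative = 3.
/ɣ/: voiced fricative = 4.
The maximum is 8.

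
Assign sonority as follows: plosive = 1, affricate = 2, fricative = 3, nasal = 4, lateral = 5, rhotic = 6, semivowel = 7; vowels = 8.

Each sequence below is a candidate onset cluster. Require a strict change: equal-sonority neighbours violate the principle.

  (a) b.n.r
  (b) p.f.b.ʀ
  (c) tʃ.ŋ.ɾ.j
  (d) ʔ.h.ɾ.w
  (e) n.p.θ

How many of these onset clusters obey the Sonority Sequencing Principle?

(a) sonority 1-4-6: well-formed.
(b) sonority 1-3-1-6: ill-formed.
(c) sonority 2-4-6-7: well-formed.
(d) sonority 1-3-6-7: well-formed.
(e) sonority 4-1-3: ill-formed.

3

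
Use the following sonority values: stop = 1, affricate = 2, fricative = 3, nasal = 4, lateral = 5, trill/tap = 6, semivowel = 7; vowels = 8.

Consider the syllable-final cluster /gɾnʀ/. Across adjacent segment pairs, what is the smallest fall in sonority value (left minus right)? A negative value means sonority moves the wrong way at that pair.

-5

/g/ is a stop (sonority 1).
/ɾ/ is a trill/tap (sonority 6).
/n/ is a nasal (sonority 4).
/ʀ/ is a trill/tap (sonority 6).
/g/→/ɾ/: change -5.
/ɾ/→/n/: change +2.
/n/→/ʀ/: change -2.
Minimum = -5.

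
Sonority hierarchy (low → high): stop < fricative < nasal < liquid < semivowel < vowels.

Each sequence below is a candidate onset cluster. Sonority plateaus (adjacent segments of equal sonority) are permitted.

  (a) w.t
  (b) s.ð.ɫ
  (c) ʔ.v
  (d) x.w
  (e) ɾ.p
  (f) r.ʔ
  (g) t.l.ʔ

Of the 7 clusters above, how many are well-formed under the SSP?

(a) sonority 5-1: ill-formed.
(b) sonority 2-2-4: well-formed.
(c) sonority 1-2: well-formed.
(d) sonority 2-5: well-formed.
(e) sonority 4-1: ill-formed.
(f) sonority 4-1: ill-formed.
(g) sonority 1-4-1: ill-formed.

3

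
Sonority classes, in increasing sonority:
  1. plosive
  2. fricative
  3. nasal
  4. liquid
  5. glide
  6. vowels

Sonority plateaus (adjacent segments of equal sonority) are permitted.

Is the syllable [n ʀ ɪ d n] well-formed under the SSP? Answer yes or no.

no

Onset: /n/ is a nasal (sonority 3), /ʀ/ is a liquid (sonority 4); then the nucleus /ɪ/ (sonority 6).
Onset profile 3-4-6 — rises to the nucleus.
Coda: /d/ is a plosive (sonority 1), /n/ is a nasal (sonority 3).
Coda profile 6-1-3 — does not fall throughout.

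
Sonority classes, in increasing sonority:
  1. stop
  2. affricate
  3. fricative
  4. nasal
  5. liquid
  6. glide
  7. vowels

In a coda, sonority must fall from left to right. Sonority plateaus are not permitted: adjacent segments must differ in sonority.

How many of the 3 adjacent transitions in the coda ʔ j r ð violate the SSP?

1

/ʔ/: stop = 1.
/j/: glide = 6.
/r/: liquid = 5.
/ð/: fricative = 3.
/ʔ/→/j/: 1→6 (does not fall) — violation.
/j/→/r/: 6→5 (falls) — ok.
/r/→/ð/: 5→3 (falls) — ok.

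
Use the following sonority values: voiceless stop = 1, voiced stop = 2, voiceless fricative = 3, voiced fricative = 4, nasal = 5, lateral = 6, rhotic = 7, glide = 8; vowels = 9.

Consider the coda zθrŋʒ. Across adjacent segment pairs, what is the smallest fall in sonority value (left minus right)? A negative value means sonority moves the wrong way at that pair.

-4

/z/: voiced fricative = 4.
/θ/: voiceless fricative = 3.
/r/: rhotic = 7.
/ŋ/: nasal = 5.
/ʒ/: voiced fricative = 4.
/z/→/θ/: change +1.
/θ/→/r/: change -4.
/r/→/ŋ/: change +2.
/ŋ/→/ʒ/: change +1.
Minimum = -4.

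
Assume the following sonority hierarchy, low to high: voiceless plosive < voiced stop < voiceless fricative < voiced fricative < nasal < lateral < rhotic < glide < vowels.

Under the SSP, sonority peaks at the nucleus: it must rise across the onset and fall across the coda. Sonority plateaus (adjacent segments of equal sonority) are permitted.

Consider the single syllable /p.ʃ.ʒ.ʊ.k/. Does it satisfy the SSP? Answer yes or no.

yes

Onset: /p/ is a voiceless plosive (sonority 1), /ʃ/ is a voiceless fricative (sonority 3), /ʒ/ is a voiced fricative (sonority 4); then the nucleus /ʊ/ (sonority 9).
Onset profile 1-3-4-9 — rises to the nucleus.
Coda: /k/ is a voiceless plosive (sonority 1).
Coda profile 9-1 — falls from the nucleus.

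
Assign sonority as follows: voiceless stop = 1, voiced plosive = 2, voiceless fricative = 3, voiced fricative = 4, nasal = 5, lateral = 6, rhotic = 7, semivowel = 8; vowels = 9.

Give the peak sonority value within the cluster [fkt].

/f/ — voiceless fricative, sonority 3.
/k/ — voiceless stop, sonority 1.
/t/ — voiceless stop, sonority 1.
The maximum is 3.

3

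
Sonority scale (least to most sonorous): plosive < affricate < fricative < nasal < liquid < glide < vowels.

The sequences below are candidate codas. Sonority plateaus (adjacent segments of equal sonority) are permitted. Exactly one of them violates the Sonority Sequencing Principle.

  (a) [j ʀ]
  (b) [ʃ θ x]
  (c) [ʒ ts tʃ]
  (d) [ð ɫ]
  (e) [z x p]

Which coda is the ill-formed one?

(a) 6-5 → obeys
(b) 3-3-3 → obeys
(c) 3-2-2 → obeys
(d) 3-5 → violates
(e) 3-3-1 → obeys

d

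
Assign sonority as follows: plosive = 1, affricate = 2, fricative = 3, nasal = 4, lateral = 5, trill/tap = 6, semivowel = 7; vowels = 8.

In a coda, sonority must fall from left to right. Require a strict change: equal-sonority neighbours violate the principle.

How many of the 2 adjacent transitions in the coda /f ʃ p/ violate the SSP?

1

/f/: fricative = 3.
/ʃ/: fricative = 3.
/p/: plosive = 1.
/f/→/ʃ/: 3→3 (plateau) — violation.
/ʃ/→/p/: 3→1 (falls) — ok.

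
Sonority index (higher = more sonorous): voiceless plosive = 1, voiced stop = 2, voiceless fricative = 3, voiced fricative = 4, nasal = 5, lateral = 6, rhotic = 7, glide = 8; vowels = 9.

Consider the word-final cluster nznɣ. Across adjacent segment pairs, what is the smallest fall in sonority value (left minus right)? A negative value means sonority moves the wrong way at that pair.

-1

/n/ is a nasal (sonority 5).
/z/ is a voiced fricative (sonority 4).
/n/ is a nasal (sonority 5).
/ɣ/ is a voiced fricative (sonority 4).
/n/→/z/: change +1.
/z/→/n/: change -1.
/n/→/ɣ/: change +1.
Minimum = -1.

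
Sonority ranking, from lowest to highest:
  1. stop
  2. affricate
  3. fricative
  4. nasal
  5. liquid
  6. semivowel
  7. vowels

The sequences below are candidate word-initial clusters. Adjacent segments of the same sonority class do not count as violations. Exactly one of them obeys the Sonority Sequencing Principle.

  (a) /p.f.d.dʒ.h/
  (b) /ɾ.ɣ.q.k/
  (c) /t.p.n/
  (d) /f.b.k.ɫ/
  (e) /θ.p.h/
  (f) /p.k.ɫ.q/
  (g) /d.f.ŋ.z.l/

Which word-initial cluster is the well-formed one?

(a) /p.f.d.dʒ.h/: profile 1-3-1-2-3 — violates.
(b) /ɾ.ɣ.q.k/: profile 5-3-1-1 — violates.
(c) /t.p.n/: profile 1-1-4 — obeys.
(d) /f.b.k.ɫ/: profile 3-1-1-5 — violates.
(e) /θ.p.h/: profile 3-1-3 — violates.
(f) /p.k.ɫ.q/: profile 1-1-5-1 — violates.
(g) /d.f.ŋ.z.l/: profile 1-3-4-3-5 — violates.

c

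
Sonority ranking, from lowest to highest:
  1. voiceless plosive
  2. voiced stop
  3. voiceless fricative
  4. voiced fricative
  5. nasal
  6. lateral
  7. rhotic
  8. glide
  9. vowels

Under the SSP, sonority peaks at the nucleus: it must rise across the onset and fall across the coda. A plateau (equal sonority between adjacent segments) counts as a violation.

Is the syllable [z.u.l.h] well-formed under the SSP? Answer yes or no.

yes

Onset: /z/ is a voiced fricative (sonority 4); then the nucleus /u/ (sonority 9).
Onset profile 4-9 — rises to the nucleus.
Coda: /l/ is a lateral (sonority 6), /h/ is a voiceless fricative (sonority 3).
Coda profile 9-6-3 — falls from the nucleus.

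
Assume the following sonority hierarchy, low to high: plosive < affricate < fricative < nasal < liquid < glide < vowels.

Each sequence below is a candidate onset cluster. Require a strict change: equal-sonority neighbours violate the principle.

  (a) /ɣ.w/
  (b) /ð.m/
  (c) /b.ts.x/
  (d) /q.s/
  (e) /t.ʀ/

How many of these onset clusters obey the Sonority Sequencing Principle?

5

(a) sonority 3-6: well-formed.
(b) sonority 3-4: well-formed.
(c) sonority 1-2-3: well-formed.
(d) sonority 1-3: well-formed.
(e) sonority 1-5: well-formed.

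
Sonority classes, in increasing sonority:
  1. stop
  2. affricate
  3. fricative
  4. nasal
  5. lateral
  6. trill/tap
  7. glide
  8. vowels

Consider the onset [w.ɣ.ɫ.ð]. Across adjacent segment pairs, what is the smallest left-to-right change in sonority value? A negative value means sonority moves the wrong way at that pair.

/w/ — glide, sonority 7.
/ɣ/ — fricative, sonority 3.
/ɫ/ — lateral, sonority 5.
/ð/ — fricative, sonority 3.
/w/→/ɣ/: change -4.
/ɣ/→/ɫ/: change +2.
/ɫ/→/ð/: change -2.
Minimum = -4.

-4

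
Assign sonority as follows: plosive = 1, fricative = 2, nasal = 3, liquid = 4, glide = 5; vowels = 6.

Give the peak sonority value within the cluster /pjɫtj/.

/p/ — plosive, sonority 1.
/j/ — glide, sonority 5.
/ɫ/ — liquid, sonority 4.
/t/ — plosive, sonority 1.
/j/ — glide, sonority 5.
The maximum is 5.

5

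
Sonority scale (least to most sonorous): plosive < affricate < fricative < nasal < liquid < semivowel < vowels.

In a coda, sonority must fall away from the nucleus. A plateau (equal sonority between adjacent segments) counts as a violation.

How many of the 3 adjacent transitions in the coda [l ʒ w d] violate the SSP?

1

/l/: liquid = 5.
/ʒ/: fricative = 3.
/w/: semivowel = 6.
/d/: plosive = 1.
/l/→/ʒ/: 5→3 (falls) — ok.
/ʒ/→/w/: 3→6 (does not fall) — violation.
/w/→/d/: 6→1 (falls) — ok.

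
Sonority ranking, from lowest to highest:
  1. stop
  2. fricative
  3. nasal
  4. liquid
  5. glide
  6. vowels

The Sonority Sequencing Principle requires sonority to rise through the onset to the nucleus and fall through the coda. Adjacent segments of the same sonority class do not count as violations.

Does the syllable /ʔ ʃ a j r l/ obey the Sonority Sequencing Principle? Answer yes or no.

yes

Onset: /ʔ/ is a stop (sonority 1), /ʃ/ is a fricative (sonority 2); then the nucleus /a/ (sonority 6).
Onset profile 1-2-6 — rises to the nucleus.
Coda: /j/ is a glide (sonority 5), /r/ is a liquid (sonority 4), /l/ is a liquid (sonority 4).
Coda profile 6-5-4-4 — falls from the nucleus.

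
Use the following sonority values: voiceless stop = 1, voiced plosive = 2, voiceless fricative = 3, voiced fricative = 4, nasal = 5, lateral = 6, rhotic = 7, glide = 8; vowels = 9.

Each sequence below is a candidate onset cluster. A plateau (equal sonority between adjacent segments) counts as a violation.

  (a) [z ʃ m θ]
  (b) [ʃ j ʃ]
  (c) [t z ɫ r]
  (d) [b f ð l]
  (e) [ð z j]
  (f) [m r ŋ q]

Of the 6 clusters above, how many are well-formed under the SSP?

(a) [z ʃ m θ]: profile 4-3-5-3 — violates.
(b) [ʃ j ʃ]: profile 3-8-3 — violates.
(c) [t z ɫ r]: profile 1-4-6-7 — obeys.
(d) [b f ð l]: profile 2-3-4-6 — obeys.
(e) [ð z j]: profile 4-4-8 — violates.
(f) [m r ŋ q]: profile 5-7-5-1 — violates.

2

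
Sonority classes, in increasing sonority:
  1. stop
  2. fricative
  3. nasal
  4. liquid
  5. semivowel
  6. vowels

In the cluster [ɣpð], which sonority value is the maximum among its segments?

/ɣ/: fricative = 2.
/p/: stop = 1.
/ð/: fricative = 2.
The maximum is 2.

2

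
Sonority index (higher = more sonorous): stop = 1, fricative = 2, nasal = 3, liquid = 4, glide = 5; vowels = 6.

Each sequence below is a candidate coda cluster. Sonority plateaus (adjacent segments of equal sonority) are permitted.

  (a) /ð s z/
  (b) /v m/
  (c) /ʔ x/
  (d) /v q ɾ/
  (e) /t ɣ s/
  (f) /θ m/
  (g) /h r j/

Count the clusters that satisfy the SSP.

1

(a) 2-2-2 → obeys
(b) 2-3 → violates
(c) 1-2 → violates
(d) 2-1-4 → violates
(e) 1-2-2 → violates
(f) 2-3 → violates
(g) 2-4-5 → violates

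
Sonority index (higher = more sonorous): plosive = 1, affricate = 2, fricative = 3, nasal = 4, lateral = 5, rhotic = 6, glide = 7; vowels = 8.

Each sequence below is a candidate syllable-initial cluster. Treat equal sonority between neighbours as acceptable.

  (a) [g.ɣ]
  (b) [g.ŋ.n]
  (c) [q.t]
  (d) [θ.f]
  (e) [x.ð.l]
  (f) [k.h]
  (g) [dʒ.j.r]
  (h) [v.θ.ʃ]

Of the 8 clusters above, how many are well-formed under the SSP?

7

(a) 1-3 → obeys
(b) 1-4-4 → obeys
(c) 1-1 → obeys
(d) 3-3 → obeys
(e) 3-3-5 → obeys
(f) 1-3 → obeys
(g) 2-7-6 → violates
(h) 3-3-3 → obeys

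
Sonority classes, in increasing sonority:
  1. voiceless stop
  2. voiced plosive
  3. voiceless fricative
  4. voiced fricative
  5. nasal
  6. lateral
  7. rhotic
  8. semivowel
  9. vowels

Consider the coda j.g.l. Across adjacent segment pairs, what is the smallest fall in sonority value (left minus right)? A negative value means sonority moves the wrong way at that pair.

-4

/j/: semivowel = 8.
/g/: voiced plosive = 2.
/l/: lateral = 6.
/j/→/g/: change +6.
/g/→/l/: change -4.
Minimum = -4.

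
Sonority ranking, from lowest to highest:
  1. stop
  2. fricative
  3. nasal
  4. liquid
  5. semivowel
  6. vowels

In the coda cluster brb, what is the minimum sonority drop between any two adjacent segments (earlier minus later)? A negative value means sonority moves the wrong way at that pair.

-3

/b/ — stop, sonority 1.
/r/ — liquid, sonority 4.
/b/ — stop, sonority 1.
/b/→/r/: change -3.
/r/→/b/: change +3.
Minimum = -3.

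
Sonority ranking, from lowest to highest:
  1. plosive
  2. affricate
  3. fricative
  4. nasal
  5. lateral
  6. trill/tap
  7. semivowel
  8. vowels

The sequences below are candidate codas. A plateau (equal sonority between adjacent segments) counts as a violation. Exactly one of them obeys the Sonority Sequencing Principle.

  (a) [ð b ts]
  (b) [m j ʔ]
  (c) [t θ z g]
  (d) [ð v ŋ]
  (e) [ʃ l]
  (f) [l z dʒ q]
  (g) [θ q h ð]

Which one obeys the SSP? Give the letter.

f

(a) 3-1-2 → violates
(b) 4-7-1 → violates
(c) 1-3-3-1 → violates
(d) 3-3-4 → violates
(e) 3-5 → violates
(f) 5-3-2-1 → obeys
(g) 3-1-3-3 → violates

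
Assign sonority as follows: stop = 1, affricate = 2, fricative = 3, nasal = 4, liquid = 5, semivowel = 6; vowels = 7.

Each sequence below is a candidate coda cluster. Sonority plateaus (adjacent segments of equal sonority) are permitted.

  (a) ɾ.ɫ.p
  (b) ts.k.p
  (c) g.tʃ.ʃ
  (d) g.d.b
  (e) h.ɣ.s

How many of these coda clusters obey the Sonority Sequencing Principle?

4

(a) sonority 5-5-1: well-formed.
(b) sonority 2-1-1: well-formed.
(c) sonority 1-2-3: ill-formed.
(d) sonority 1-1-1: well-formed.
(e) sonority 3-3-3: well-formed.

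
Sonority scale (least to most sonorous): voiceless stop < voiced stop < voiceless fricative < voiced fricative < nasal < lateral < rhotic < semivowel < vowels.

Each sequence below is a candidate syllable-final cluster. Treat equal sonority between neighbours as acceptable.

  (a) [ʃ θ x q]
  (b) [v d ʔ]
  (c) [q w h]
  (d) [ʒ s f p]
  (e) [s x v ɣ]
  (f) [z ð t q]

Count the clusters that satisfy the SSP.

4

(a) sonority 3-3-3-1: well-formed.
(b) sonority 4-2-1: well-formed.
(c) sonority 1-8-3: ill-formed.
(d) sonority 4-3-3-1: well-formed.
(e) sonority 3-3-4-4: ill-formed.
(f) sonority 4-4-1-1: well-formed.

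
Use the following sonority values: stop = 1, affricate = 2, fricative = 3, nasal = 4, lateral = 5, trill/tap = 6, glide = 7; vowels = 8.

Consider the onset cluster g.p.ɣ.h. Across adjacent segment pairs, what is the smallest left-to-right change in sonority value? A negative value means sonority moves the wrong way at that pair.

0

/g/: stop = 1.
/p/: stop = 1.
/ɣ/: fricative = 3.
/h/: fricative = 3.
/g/→/p/: change +0.
/p/→/ɣ/: change +2.
/ɣ/→/h/: change +0.
Minimum = 0.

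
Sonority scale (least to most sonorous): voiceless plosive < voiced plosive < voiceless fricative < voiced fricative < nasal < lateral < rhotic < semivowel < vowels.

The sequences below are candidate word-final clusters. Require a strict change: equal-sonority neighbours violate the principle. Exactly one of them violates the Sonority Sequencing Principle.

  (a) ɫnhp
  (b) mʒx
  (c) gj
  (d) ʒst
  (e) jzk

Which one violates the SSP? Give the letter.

(a) sonority 6-5-3-1: well-formed.
(b) sonority 5-4-3: well-formed.
(c) sonority 2-8: ill-formed.
(d) sonority 4-3-1: well-formed.
(e) sonority 8-4-1: well-formed.

c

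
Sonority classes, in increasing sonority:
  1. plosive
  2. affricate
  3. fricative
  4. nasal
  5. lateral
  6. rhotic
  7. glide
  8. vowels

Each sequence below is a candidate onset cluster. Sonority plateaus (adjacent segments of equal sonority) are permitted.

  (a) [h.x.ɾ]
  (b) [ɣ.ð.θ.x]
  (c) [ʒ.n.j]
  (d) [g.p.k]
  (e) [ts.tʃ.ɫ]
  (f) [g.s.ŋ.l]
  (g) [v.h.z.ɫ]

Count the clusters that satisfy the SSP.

(a) [h.x.ɾ]: profile 3-3-6 — obeys.
(b) [ɣ.ð.θ.x]: profile 3-3-3-3 — obeys.
(c) [ʒ.n.j]: profile 3-4-7 — obeys.
(d) [g.p.k]: profile 1-1-1 — obeys.
(e) [ts.tʃ.ɫ]: profile 2-2-5 — obeys.
(f) [g.s.ŋ.l]: profile 1-3-4-5 — obeys.
(g) [v.h.z.ɫ]: profile 3-3-3-5 — obeys.

7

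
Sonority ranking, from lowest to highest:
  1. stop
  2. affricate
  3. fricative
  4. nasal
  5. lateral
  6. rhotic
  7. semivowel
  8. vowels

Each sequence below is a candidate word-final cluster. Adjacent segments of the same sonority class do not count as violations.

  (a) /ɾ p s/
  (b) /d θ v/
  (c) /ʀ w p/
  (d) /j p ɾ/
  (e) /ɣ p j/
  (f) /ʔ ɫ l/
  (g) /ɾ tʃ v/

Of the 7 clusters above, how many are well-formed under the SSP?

(a) sonority 6-1-3: ill-formed.
(b) sonority 1-3-3: ill-formed.
(c) sonority 6-7-1: ill-formed.
(d) sonority 7-1-6: ill-formed.
(e) sonority 3-1-7: ill-formed.
(f) sonority 1-5-5: ill-formed.
(g) sonority 6-2-3: ill-formed.

0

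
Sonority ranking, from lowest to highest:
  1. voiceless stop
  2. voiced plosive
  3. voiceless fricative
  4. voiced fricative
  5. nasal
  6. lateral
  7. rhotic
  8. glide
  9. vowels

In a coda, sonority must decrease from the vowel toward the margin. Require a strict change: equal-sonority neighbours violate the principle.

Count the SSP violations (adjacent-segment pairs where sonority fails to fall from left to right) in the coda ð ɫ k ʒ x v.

3

/ð/ is a voiced fricative (sonority 4).
/ɫ/ is a lateral (sonority 6).
/k/ is a voiceless stop (sonority 1).
/ʒ/ is a voiced fricative (sonority 4).
/x/ is a voiceless fricative (sonority 3).
/v/ is a voiced fricative (sonority 4).
/ð/→/ɫ/: 4→6 (does not fall) — violation.
/ɫ/→/k/: 6→1 (falls) — ok.
/k/→/ʒ/: 1→4 (does not fall) — violation.
/ʒ/→/x/: 4→3 (falls) — ok.
/x/→/v/: 3→4 (does not fall) — violation.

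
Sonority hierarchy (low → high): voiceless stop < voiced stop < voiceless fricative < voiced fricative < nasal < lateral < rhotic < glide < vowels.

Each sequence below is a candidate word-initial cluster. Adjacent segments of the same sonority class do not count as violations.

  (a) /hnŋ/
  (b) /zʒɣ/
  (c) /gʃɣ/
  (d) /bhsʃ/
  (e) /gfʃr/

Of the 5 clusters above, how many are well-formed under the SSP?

5

(a) /hnŋ/: profile 3-5-5 — obeys.
(b) /zʒɣ/: profile 4-4-4 — obeys.
(c) /gʃɣ/: profile 2-3-4 — obeys.
(d) /bhsʃ/: profile 2-3-3-3 — obeys.
(e) /gfʃr/: profile 2-3-3-7 — obeys.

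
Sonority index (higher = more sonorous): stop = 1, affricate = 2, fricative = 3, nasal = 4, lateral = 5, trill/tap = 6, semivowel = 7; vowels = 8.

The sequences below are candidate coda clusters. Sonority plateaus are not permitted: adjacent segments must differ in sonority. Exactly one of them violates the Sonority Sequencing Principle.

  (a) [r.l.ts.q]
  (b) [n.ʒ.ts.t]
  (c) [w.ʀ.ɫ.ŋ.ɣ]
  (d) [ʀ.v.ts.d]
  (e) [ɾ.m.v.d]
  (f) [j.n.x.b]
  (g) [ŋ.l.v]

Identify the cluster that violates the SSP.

g

(a) sonority 6-5-2-1: well-formed.
(b) sonority 4-3-2-1: well-formed.
(c) sonority 7-6-5-4-3: well-formed.
(d) sonority 6-3-2-1: well-formed.
(e) sonority 6-4-3-1: well-formed.
(f) sonority 7-4-3-1: well-formed.
(g) sonority 4-5-3: ill-formed.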